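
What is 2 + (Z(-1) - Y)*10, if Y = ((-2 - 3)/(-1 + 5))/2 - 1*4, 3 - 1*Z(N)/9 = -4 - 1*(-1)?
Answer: 2353/4 ≈ 588.25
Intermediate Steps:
Z(N) = 54 (Z(N) = 27 - 9*(-4 - 1*(-1)) = 27 - 9*(-4 + 1) = 27 - 9*(-3) = 27 + 27 = 54)
Y = -37/8 (Y = -5/4*(1/2) - 4 = -5*1/4*(1/2) - 4 = -5/4*1/2 - 4 = -5/8 - 4 = -37/8 ≈ -4.6250)
2 + (Z(-1) - Y)*10 = 2 + (54 - 1*(-37/8))*10 = 2 + (54 + 37/8)*10 = 2 + (469/8)*10 = 2 + 2345/4 = 2353/4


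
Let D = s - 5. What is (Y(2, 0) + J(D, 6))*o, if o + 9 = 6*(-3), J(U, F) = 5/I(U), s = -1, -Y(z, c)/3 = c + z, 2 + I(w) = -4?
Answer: 369/2 ≈ 184.50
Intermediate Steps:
I(w) = -6 (I(w) = -2 - 4 = -6)
Y(z, c) = -3*c - 3*z (Y(z, c) = -3*(c + z) = -3*c - 3*z)
D = -6 (D = -1 - 5 = -6)
J(U, F) = -5/6 (J(U, F) = 5/(-6) = 5*(-1/6) = -5/6)
o = -27 (o = -9 + 6*(-3) = -9 - 18 = -27)
(Y(2, 0) + J(D, 6))*o = ((-3*0 - 3*2) - 5/6)*(-27) = ((0 - 6) - 5/6)*(-27) = (-6 - 5/6)*(-27) = -41/6*(-27) = 369/2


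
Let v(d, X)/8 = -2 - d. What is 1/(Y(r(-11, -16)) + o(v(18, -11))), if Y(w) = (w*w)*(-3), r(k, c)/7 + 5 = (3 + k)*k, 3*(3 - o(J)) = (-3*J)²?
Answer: -1/1089480 ≈ -9.1787e-7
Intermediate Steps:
v(d, X) = -16 - 8*d (v(d, X) = 8*(-2 - d) = -16 - 8*d)
o(J) = 3 - 3*J² (o(J) = 3 - 9*J²/3 = 3 - 3*J²)
r(k, c) = -35 + 7*k*(3 + k) (r(k, c) = -35 + 7*((3 + k)*k) = -35 + 7*(k*(3 + k)) = -35 + 7*k*(3 + k))
Y(w) = -3*w² (Y(w) = w²*(-3) = -3*w²)
1/(Y(r(-11, -16)) + o(v(18, -11))) = 1/(-3*(-35 + 7*(-11)² + 21*(-11))² + (3 - 3*(-16 - 8*18)²)) = 1/(-3*(-35 + 7*121 - 231)² + (3 - 3*(-16 - 144)²)) = 1/(-3*(-35 + 847 - 231)² + (3 - 3*(-160)²)) = 1/(-3*581² + (3 - 3*25600)) = 1/(-3*337561 + (3 - 76800)) = 1/(-1012683 - 76797) = 1/(-1089480) = -1/1089480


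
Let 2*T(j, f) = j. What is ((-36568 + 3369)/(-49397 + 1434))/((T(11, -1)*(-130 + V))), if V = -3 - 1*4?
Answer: -66398/72280241 ≈ -0.00091862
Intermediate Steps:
T(j, f) = j/2
V = -7 (V = -3 - 4 = -7)
((-36568 + 3369)/(-49397 + 1434))/((T(11, -1)*(-130 + V))) = ((-36568 + 3369)/(-49397 + 1434))/((((½)*11)*(-130 - 7))) = (-33199/(-47963))/(((11/2)*(-137))) = (-33199*(-1/47963))/(-1507/2) = (33199/47963)*(-2/1507) = -66398/72280241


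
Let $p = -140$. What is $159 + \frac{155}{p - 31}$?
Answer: $\frac{27034}{171} \approx 158.09$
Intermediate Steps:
$159 + \frac{155}{p - 31} = 159 + \frac{155}{-140 - 31} = 159 + \frac{155}{-171} = 159 + 155 \left(- \frac{1}{171}\right) = 159 - \frac{155}{171} = \frac{27034}{171}$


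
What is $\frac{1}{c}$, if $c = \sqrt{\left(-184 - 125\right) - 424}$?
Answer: $- \frac{i \sqrt{733}}{733} \approx - 0.036936 i$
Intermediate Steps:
$c = i \sqrt{733}$ ($c = \sqrt{-309 - 424} = \sqrt{-733} = i \sqrt{733} \approx 27.074 i$)
$\frac{1}{c} = \frac{1}{i \sqrt{733}} = - \frac{i \sqrt{733}}{733}$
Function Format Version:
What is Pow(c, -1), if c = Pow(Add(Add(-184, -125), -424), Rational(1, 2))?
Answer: Mul(Rational(-1, 733), I, Pow(733, Rational(1, 2))) ≈ Mul(-0.036936, I)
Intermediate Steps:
c = Mul(I, Pow(733, Rational(1, 2))) (c = Pow(Add(-309, -424), Rational(1, 2)) = Pow(-733, Rational(1, 2)) = Mul(I, Pow(733, Rational(1, 2))) ≈ Mul(27.074, I))
Pow(c, -1) = Pow(Mul(I, Pow(733, Rational(1, 2))), -1) = Mul(Rational(-1, 733), I, Pow(733, Rational(1, 2)))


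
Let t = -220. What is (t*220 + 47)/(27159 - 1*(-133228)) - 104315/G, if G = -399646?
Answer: -2593313133/64098023002 ≈ -0.040459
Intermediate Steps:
(t*220 + 47)/(27159 - 1*(-133228)) - 104315/G = (-220*220 + 47)/(27159 - 1*(-133228)) - 104315/(-399646) = (-48400 + 47)/(27159 + 133228) - 104315*(-1/399646) = -48353/160387 + 104315/399646 = -2593313133/64098023002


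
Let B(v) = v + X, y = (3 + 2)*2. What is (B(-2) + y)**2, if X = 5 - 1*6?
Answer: 49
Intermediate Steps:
X = -1 (X = 5 - 6 = -1)
y = 10 (y = 5*2 = 10)
B(v) = -1 + v (B(v) = v - 1 = -1 + v)
(B(-2) + y)**2 = ((-1 - 2) + 10)**2 = (-3 + 10)**2 = 7**2 = 49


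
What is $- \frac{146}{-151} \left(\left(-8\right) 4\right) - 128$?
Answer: $- \frac{24000}{151} \approx -158.94$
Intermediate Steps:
$- \frac{146}{-151} \left(\left(-8\right) 4\right) - 128 = \left(-146\right) \left(- \frac{1}{151}\right) \left(-32\right) - 128 = \frac{146}{151} \left(-32\right) - 128 = - \frac{4672}{151} - 128 = - \frac{24000}{151}$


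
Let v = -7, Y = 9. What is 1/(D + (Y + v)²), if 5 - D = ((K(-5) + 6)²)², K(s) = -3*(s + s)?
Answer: -1/1679607 ≈ -5.9538e-7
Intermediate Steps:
K(s) = -6*s
D = -1679611 (D = 5 - ((-6*(-5) + 6)²)² = 5 - ((30 + 6)²)² = 5 - (36²)² = 5 - 1*1296² = 5 - 1*1679616 = 5 - 1679616 = -1679611)
1/(D + (Y + v)²) = 1/(-1679611 + (9 - 7)²) = 1/(-1679611 + 2²) = 1/(-1679611 + 4) = 1/(-1679607) = -1/1679607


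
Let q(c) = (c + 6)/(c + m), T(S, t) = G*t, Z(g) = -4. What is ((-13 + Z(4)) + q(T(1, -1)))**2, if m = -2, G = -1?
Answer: 576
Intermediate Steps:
T(S, t) = -t
q(c) = (6 + c)/(-2 + c) (q(c) = (c + 6)/(c - 2) = (6 + c)/(-2 + c))
((-13 + Z(4)) + q(T(1, -1)))**2 = ((-13 - 4) + (6 - 1*(-1))/(-2 - 1*(-1)))**2 = (-17 + (6 + 1)/(-2 + 1))**2 = (-17 + 7/(-1))**2 = (-17 - 1*7)**2 = (-17 - 7)**2 = (-24)**2 = 576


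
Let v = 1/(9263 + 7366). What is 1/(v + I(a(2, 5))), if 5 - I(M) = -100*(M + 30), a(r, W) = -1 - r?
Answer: 16629/44981446 ≈ 0.00036969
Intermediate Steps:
I(M) = 3005 + 100*M (I(M) = 5 - (-100)*(M + 30) = 5 - (-100)*(30 + M) = 5 - (-3000 - 100*M) = 5 + (3000 + 100*M) = 3005 + 100*M)
v = 1/16629 ≈ 6.0136e-5
1/(v + I(a(2, 5))) = 1/(1/16629 + (3005 + 100*(-1 - 1*2))) = 1/(1/16629 + (3005 + 100*(-1 - 2))) = 1/(1/16629 + (3005 + 100*(-3))) = 1/(1/16629 + (3005 - 300)) = 1/(1/16629 + 2705) = 1/(44981446/16629) = 16629/44981446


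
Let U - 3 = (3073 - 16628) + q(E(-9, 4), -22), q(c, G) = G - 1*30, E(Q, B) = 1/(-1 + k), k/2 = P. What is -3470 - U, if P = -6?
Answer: 10134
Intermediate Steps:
k = -12 (k = 2*(-6) = -12)
E(Q, B) = -1/13 (E(Q, B) = 1/(-1 - 12) = 1/(-13) = -1/13)
q(c, G) = -30 + G (q(c, G) = G - 30 = -30 + G)
U = -13604 (U = 3 + ((3073 - 16628) + (-30 - 22)) = 3 + (-13555 - 52) = 3 - 13607 = -13604)
-3470 - U = -3470 - 1*(-13604) = -3470 + 13604 = 10134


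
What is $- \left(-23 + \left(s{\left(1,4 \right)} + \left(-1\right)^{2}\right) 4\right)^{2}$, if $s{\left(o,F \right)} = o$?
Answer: $-225$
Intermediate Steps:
$- \left(-23 + \left(s{\left(1,4 \right)} + \left(-1\right)^{2}\right) 4\right)^{2} = - \left(-23 + \left(1 + \left(-1\right)^{2}\right) 4\right)^{2} = - \left(-23 + \left(1 + 1\right) 4\right)^{2} = - \left(-23 + 2 \cdot 4\right)^{2} = - \left(-23 + 8\right)^{2} = - \left(-15\right)^{2} = \left(-1\right) 225 = -225$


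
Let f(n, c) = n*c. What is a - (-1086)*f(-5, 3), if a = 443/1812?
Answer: -29517037/1812 ≈ -16290.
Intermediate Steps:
f(n, c) = c*n
a = 443/1812 (a = 443*(1/1812) = 443/1812 ≈ 0.24448)
a - (-1086)*f(-5, 3) = 443/1812 - (-1086)*3*(-5) = 443/1812 - (-1086)*(-15) = 443/1812 - 1*16290 = 443/1812 - 16290 = -29517037/1812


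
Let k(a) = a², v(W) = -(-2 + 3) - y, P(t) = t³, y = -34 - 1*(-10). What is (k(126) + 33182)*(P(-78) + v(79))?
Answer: -23279443682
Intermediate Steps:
y = -24 (y = -34 + 10 = -24)
v(W) = 23 (v(W) = -(-2 + 3) - 1*(-24) = -1*1 + 24 = -1 + 24 = 23)
(k(126) + 33182)*(P(-78) + v(79)) = (126² + 33182)*((-78)³ + 23) = (15876 + 33182)*(-474552 + 23) = 49058*(-474529) = -23279443682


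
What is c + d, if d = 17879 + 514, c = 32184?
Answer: 50577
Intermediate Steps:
d = 18393
c + d = 32184 + 18393 = 50577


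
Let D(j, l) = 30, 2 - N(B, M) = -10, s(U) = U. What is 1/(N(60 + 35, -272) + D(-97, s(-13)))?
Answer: 1/42 ≈ 0.023810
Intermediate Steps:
N(B, M) = 12 (N(B, M) = 2 - 1*(-10) = 2 + 10 = 12)
1/(N(60 + 35, -272) + D(-97, s(-13))) = 1/(12 + 30) = 1/42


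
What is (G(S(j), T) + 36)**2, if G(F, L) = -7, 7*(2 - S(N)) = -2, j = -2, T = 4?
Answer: 841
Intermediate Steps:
S(N) = 16/7 (S(N) = 2 - 1/7*(-2) = 2 + 2/7 = 16/7)
(G(S(j), T) + 36)**2 = (-7 + 36)**2 = 29**2 = 841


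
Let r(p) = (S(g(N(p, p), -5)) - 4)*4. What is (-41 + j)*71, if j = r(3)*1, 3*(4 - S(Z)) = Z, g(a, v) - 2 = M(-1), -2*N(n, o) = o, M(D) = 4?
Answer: -3479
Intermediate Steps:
N(n, o) = -o/2
g(a, v) = 6 (g(a, v) = 2 + 4 = 6)
S(Z) = 4 - Z/3
r(p) = -8 (r(p) = ((4 - ⅓*6) - 4)*4 = ((4 - 2) - 4)*4 = (2 - 4)*4 = -2*4 = -8)
j = -8 (j = -8*1 = -8)
(-41 + j)*71 = (-41 - 8)*71 = -49*71 = -3479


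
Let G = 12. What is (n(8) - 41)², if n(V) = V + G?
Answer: 441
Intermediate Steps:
n(V) = 12 + V (n(V) = V + 12 = 12 + V)
(n(8) - 41)² = ((12 + 8) - 41)² = (20 - 41)² = (-21)² = 441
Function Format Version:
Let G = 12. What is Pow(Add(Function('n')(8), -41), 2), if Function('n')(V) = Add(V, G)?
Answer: 441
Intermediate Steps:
Function('n')(V) = Add(12, V) (Function('n')(V) = Add(V, 12) = Add(12, V))
Pow(Add(Function('n')(8), -41), 2) = Pow(Add(Add(12, 8), -41), 2) = Pow(Add(20, -41), 2) = Pow(-21, 2) = 441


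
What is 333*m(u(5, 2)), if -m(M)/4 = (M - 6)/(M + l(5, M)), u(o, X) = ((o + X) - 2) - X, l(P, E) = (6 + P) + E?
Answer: 3996/17 ≈ 235.06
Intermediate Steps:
l(P, E) = 6 + E + P
u(o, X) = -2 + o (u(o, X) = ((X + o) - 2) - X = (-2 + X + o) - X = -2 + o)
m(M) = -4*(-6 + M)/(11 + 2*M) (m(M) = -4*(M - 6)/(M + (6 + M + 5)) = -4*(-6 + M)/(M + (11 + M)) = -4*(-6 + M)/(11 + 2*M))
333*m(u(5, 2)) = 333*(4*(6 - (-2 + 5))/(11 + 2*(-2 + 5))) = 333*(4*(6 - 1*3)/(11 + 2*3)) = 333*(4*(6 - 3)/(11 + 6)) = 333*(4*3/17) = 333*(4*(1/17)*3) = 333*(12/17) = 3996/17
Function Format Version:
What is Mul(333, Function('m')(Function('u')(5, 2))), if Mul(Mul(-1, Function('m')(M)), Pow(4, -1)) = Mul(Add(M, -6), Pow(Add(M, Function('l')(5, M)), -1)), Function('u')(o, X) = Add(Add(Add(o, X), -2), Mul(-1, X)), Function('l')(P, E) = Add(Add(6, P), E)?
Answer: Rational(3996, 17) ≈ 235.06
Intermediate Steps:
Function('l')(P, E) = Add(6, E, P)
Function('u')(o, X) = Add(-2, o) (Function('u')(o, X) = Add(Add(Add(X, o), -2), Mul(-1, X)) = Add(Add(-2, X, o), Mul(-1, X)) = Add(-2, o))
Function('m')(M) = Mul(-4, Pow(Add(11, Mul(2, M)), -1), Add(-6, M)) (Function('m')(M) = Mul(-4, Mul(Add(M, -6), Pow(Add(M, Add(6, M, 5)), -1))) = Mul(-4, Mul(Add(-6, M), Pow(Add(M, Add(11, M)), -1))) = Mul(-4, Mul(Add(-6, M), Pow(Add(11, Mul(2, M)), -1))) = Mul(-4, Mul(Pow(Add(11, Mul(2, M)), -1), Add(-6, M))) = Mul(-4, Pow(Add(11, Mul(2, M)), -1), Add(-6, M)))
Mul(333, Function('m')(Function('u')(5, 2))) = Mul(333, Mul(4, Pow(Add(11, Mul(2, Add(-2, 5))), -1), Add(6, Mul(-1, Add(-2, 5))))) = Mul(333, Mul(4, Pow(Add(11, Mul(2, 3)), -1), Add(6, Mul(-1, 3)))) = Mul(333, Mul(4, Pow(Add(11, 6), -1), Add(6, -3))) = Mul(333, Mul(4, Pow(17, -1), 3)) = Mul(333, Mul(4, Rational(1, 17), 3)) = Mul(333, Rational(12, 17)) = Rational(3996, 17)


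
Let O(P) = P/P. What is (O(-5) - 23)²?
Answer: 484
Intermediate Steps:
O(P) = 1
(O(-5) - 23)² = (1 - 23)² = (-22)² = 484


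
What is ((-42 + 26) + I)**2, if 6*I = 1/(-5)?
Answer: 231361/900 ≈ 257.07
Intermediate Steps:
I = -1/30 (I = (1/6)/(-5) = (1/6)*(-1/5) = -1/30 ≈ -0.033333)
((-42 + 26) + I)**2 = ((-42 + 26) - 1/30)**2 = (-16 - 1/30)**2 = (-481/30)**2 = 231361/900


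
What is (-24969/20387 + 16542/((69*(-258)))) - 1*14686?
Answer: -10212188748/695267 ≈ -14688.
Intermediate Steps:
(-24969/20387 + 16542/((69*(-258)))) - 1*14686 = (-24969*1/20387 + 16542/(-17802)) - 14686 = (-861/703 + 16542*(-1/17802)) - 14686 = (-861/703 - 919/989) - 14686 = -1497586/695267 - 14686 = -10212188748/695267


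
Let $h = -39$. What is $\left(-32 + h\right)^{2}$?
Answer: $5041$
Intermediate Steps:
$\left(-32 + h\right)^{2} = \left(-32 - 39\right)^{2} = \left(-71\right)^{2} = 5041$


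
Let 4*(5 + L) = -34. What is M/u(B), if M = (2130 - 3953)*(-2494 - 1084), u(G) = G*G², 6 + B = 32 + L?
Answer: 52181552/15625 ≈ 3339.6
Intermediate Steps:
L = -27/2 (L = -5 + (¼)*(-34) = -5 - 17/2 = -27/2 ≈ -13.500)
B = 25/2 (B = -6 + (32 - 27/2) = -6 + 37/2 = 25/2 ≈ 12.500)
u(G) = G³
M = 6522694 (M = -1823*(-3578) = 6522694)
M/u(B) = 6522694/((25/2)³) = 6522694/(15625/8) = 6522694*(8/15625) = 52181552/15625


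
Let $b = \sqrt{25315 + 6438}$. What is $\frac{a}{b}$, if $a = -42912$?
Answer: $- \frac{42912 \sqrt{31753}}{31753} \approx -240.82$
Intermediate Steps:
$b = \sqrt{31753} \approx 178.19$
$\frac{a}{b} = - \frac{42912}{\sqrt{31753}} = - 42912 \frac{\sqrt{31753}}{31753} = - \frac{42912 \sqrt{31753}}{31753}$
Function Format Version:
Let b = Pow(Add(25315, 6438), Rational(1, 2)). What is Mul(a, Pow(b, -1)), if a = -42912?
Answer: Mul(Rational(-42912, 31753), Pow(31753, Rational(1, 2))) ≈ -240.82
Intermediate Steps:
b = Pow(31753, Rational(1, 2)) ≈ 178.19
Mul(a, Pow(b, -1)) = Mul(-42912, Pow(Pow(31753, Rational(1, 2)), -1)) = Mul(-42912, Mul(Rational(1, 31753), Pow(31753, Rational(1, 2)))) = Mul(Rational(-42912, 31753), Pow(31753, Rational(1, 2)))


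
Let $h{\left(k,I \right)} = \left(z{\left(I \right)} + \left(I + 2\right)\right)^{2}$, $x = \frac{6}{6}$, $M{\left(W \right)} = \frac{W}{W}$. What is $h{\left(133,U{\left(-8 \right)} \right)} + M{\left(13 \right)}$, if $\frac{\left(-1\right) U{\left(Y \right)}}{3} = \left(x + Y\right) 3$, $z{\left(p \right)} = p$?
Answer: $16385$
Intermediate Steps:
$M{\left(W \right)} = 1$
$x = 1$ ($x = 6 \cdot \frac{1}{6} = 1$)
$U{\left(Y \right)} = -9 - 9 Y$ ($U{\left(Y \right)} = - 3 \left(1 + Y\right) 3 = - 3 \left(3 + 3 Y\right) = -9 - 9 Y$)
$h{\left(k,I \right)} = \left(2 + 2 I\right)^{2}$ ($h{\left(k,I \right)} = \left(I + \left(I + 2\right)\right)^{2} = \left(I + \left(2 + I\right)\right)^{2} = \left(2 + 2 I\right)^{2}$)
$h{\left(133,U{\left(-8 \right)} \right)} + M{\left(13 \right)} = 4 \left(1 - -63\right)^{2} + 1 = 4 \left(1 + \left(-9 + 72\right)\right)^{2} + 1 = 4 \left(1 + 63\right)^{2} + 1 = 4 \cdot 64^{2} + 1 = 4 \cdot 4096 + 1 = 16384 + 1 = 16385$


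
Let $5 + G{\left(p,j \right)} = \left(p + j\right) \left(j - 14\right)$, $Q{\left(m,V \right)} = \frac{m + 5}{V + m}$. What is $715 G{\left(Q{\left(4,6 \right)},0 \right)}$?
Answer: $-12584$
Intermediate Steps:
$Q{\left(m,V \right)} = \frac{5 + m}{V + m}$
$G{\left(p,j \right)} = -5 + \left(-14 + j\right) \left(j + p\right)$ ($G{\left(p,j \right)} = -5 + \left(p + j\right) \left(j - 14\right) = -5 + \left(j + p\right) \left(-14 + j\right) = -5 + \left(-14 + j\right) \left(j + p\right)$)
$715 G{\left(Q{\left(4,6 \right)},0 \right)} = 715 \left(-5 + 0^{2} - 0 - 14 \frac{5 + 4}{6 + 4} + 0 \frac{5 + 4}{6 + 4}\right) = 715 \left(-5 + 0 + 0 - 14 \cdot \frac{1}{10} \cdot 9 + 0 \cdot \frac{1}{10} \cdot 9\right) = 715 \left(-5 + 0 + 0 - \frac{63}{5} + 0 \cdot \frac{9}{10}\right) = 715 \left(-5 + 0 + 0 - \frac{63}{5} + 0\right) = 715 \left(- \frac{88}{5}\right) = -12584$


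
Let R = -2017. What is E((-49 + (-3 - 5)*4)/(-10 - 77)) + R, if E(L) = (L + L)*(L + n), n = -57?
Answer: -1784101/841 ≈ -2121.4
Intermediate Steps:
E(L) = 2*L*(-57 + L) (E(L) = (L + L)*(L - 57) = (2*L)*(-57 + L) = 2*L*(-57 + L))
E((-49 + (-3 - 5)*4)/(-10 - 77)) + R = 2*((-49 + (-3 - 5)*4)/(-10 - 77))*(-57 + (-49 + (-3 - 5)*4)/(-10 - 77)) - 2017 = 2*((-49 - 8*4)/(-87))*(-57 + (-49 - 8*4)/(-87)) - 2017 = 2*((-49 - 32)*(-1/87))*(-57 + (-49 - 32)*(-1/87)) - 2017 = 2*(-81*(-1/87))*(-57 - 81*(-1/87)) - 2017 = 2*(27/29)*(-57 + 27/29) - 2017 = 2*(27/29)*(-1626/29) - 2017 = -87804/841 - 2017 = -1784101/841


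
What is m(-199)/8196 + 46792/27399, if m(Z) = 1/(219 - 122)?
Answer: 4133358767/2420281532 ≈ 1.7078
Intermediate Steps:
m(Z) = 1/97
m(-199)/8196 + 46792/27399 = (1/97)/8196 + 46792/27399 = (1/97)*(1/8196) + 46792*(1/27399) = 1/795012 + 46792/27399 = 4133358767/2420281532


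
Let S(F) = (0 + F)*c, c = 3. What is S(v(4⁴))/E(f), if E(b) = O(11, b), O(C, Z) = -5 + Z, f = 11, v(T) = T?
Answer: 128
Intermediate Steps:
S(F) = 3*F (S(F) = (0 + F)*3 = F*3 = 3*F)
E(b) = -5 + b
S(v(4⁴))/E(f) = (3*4⁴)/(-5 + 11) = (3*256)/6 = 768*(⅙) = 128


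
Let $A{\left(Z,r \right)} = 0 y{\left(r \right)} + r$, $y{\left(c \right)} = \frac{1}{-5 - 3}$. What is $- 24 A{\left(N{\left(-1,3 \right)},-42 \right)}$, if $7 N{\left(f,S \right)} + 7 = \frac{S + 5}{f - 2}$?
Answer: $1008$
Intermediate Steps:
$N{\left(f,S \right)} = -1 + \frac{5 + S}{7 \left(-2 + f\right)}$ ($N{\left(f,S \right)} = -1 + \frac{\left(S + 5\right) \frac{1}{f - 2}}{7} = -1 + \frac{\left(5 + S\right) \frac{1}{-2 + f}}{7} = -1 + \frac{\frac{1}{-2 + f} \left(5 + S\right)}{7} = -1 + \frac{5 + S}{7 \left(-2 + f\right)}$)
$y{\left(c \right)} = - \frac{1}{8}$ ($y{\left(c \right)} = \frac{1}{-8} = - \frac{1}{8}$)
$A{\left(Z,r \right)} = r$ ($A{\left(Z,r \right)} = 0 \left(- \frac{1}{8}\right) + r = 0 + r = r$)
$- 24 A{\left(N{\left(-1,3 \right)},-42 \right)} = \left(-24\right) \left(-42\right) = 1008$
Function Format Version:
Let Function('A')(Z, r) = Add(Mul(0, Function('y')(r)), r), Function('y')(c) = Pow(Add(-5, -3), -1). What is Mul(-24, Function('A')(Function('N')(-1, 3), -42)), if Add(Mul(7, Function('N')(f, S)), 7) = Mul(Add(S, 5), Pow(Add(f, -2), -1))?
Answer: 1008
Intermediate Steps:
Function('N')(f, S) = Add(-1, Mul(Rational(1, 7), Pow(Add(-2, f), -1), Add(5, S))) (Function('N')(f, S) = Add(-1, Mul(Rational(1, 7), Mul(Add(S, 5), Pow(Add(f, -2), -1)))) = Add(-1, Mul(Rational(1, 7), Mul(Add(5, S), Pow(Add(-2, f), -1)))) = Add(-1, Mul(Rational(1, 7), Mul(Pow(Add(-2, f), -1), Add(5, S)))) = Add(-1, Mul(Rational(1, 7), Pow(Add(-2, f), -1), Add(5, S))))
Function('y')(c) = Rational(-1, 8) (Function('y')(c) = Pow(-8, -1) = Rational(-1, 8))
Function('A')(Z, r) = r (Function('A')(Z, r) = Add(Mul(0, Rational(-1, 8)), r) = Add(0, r) = r)
Mul(-24, Function('A')(Function('N')(-1, 3), -42)) = Mul(-24, -42) = 1008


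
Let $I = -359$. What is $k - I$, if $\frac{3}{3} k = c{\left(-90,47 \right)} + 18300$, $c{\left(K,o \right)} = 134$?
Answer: $18793$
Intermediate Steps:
$k = 18434$ ($k = 134 + 18300 = 18434$)
$k - I = 18434 - -359 = 18434 + 359 = 18793$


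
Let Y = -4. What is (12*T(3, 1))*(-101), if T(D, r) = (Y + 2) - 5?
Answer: 8484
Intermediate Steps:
T(D, r) = -7 (T(D, r) = (-4 + 2) - 5 = -2 - 5 = -7)
(12*T(3, 1))*(-101) = (12*(-7))*(-101) = -84*(-101) = 8484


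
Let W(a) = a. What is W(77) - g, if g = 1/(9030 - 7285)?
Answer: 134364/1745 ≈ 76.999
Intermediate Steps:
g = 1/1745 ≈ 0.00057307
W(77) - g = 77 - 1*1/1745 = 77 - 1/1745 = 134364/1745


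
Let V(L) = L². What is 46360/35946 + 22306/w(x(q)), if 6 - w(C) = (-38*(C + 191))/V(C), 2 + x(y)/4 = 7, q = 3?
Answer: 80301892220/93621357 ≈ 857.73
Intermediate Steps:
x(y) = 20 (x(y) = -8 + 4*7 = -8 + 28 = 20)
w(C) = 6 - (-7258 - 38*C)/C² (w(C) = 6 - (-38*(C + 191))/(C²) = 6 - (-38*(191 + C))/C² = 6 - (-7258 - 38*C)/C²)
46360/35946 + 22306/w(x(q)) = 46360/35946 + 22306/(6 + 38/20 + 7258/20²) = 46360*(1/35946) + 22306/(6 + 38*(1/20) + 7258*(1/400)) = 23180/17973 + 22306/(6 + 19/10 + 3629/200) = 23180/17973 + 22306/(5209/200) = 23180/17973 + 22306*(200/5209) = 23180/17973 + 4461200/5209 = 80301892220/93621357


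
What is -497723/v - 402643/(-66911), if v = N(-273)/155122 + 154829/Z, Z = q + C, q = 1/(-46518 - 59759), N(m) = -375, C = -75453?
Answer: 10356791195457743829430145/42747809093305002284 ≈ 2.4228e+5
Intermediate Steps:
q = -1/106277 (q = 1/(-106277) = -1/106277 ≈ -9.4094e-6)
Z = -8018918482/106277 (Z = -1/106277 - 75453 = -8018918482/106277 ≈ -75453.)
v = -638875657116244/310977668191201 (v = -375/155122 + 154829/(-8018918482/106277) = -375*1/155122 + 154829*(-106277/8018918482) = -375/155122 - 16454761633/8018918482 = -638875657116244/310977668191201 ≈ -2.0544)
-497723/v - 402643/(-66911) = -497723/(-638875657116244/310977668191201) - 402643/(-66911) = -497723*(-310977668191201/638875657116244) - 402643*(-1/66911) = 154780737945129135323/638875657116244 + 402643/66911 = 10356791195457743829430145/42747809093305002284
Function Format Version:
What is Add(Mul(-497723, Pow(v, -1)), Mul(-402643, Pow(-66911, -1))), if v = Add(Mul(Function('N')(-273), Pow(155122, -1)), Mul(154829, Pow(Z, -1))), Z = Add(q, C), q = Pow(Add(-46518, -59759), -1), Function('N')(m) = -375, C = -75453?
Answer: Rational(10356791195457743829430145, 42747809093305002284) ≈ 2.4228e+5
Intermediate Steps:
q = Rational(-1, 106277) (q = Pow(-106277, -1) = Rational(-1, 106277) ≈ -9.4094e-6)
Z = Rational(-8018918482, 106277) (Z = Add(Rational(-1, 106277), -75453) = Rational(-8018918482, 106277) ≈ -75453.)
v = Rational(-638875657116244, 310977668191201) (v = Add(Mul(-375, Pow(155122, -1)), Mul(154829, Pow(Rational(-8018918482, 106277), -1))) = Add(Mul(-375, Rational(1, 155122)), Mul(154829, Rational(-106277, 8018918482))) = Add(Rational(-375, 155122), Rational(-16454761633, 8018918482)) = Rational(-638875657116244, 310977668191201) ≈ -2.0544)
Add(Mul(-497723, Pow(v, -1)), Mul(-402643, Pow(-66911, -1))) = Add(Mul(-497723, Pow(Rational(-638875657116244, 310977668191201), -1)), Mul(-402643, Pow(-66911, -1))) = Add(Mul(-497723, Rational(-310977668191201, 638875657116244)), Mul(-402643, Rational(-1, 66911))) = Add(Rational(154780737945129135323, 638875657116244), Rational(402643, 66911)) = Rational(10356791195457743829430145, 42747809093305002284)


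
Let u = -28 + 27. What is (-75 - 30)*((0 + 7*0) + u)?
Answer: 105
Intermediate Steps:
u = -1
(-75 - 30)*((0 + 7*0) + u) = (-75 - 30)*((0 + 7*0) - 1) = -105*((0 + 0) - 1) = -105*(0 - 1) = -105*(-1) = 105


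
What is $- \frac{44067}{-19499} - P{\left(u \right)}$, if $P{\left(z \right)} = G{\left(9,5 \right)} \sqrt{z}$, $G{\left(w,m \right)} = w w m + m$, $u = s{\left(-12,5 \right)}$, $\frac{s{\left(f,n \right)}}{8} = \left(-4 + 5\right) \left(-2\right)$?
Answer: $\frac{1191}{527} - 1640 i \approx 2.26 - 1640.0 i$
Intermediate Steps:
$s{\left(f,n \right)} = -16$ ($s{\left(f,n \right)} = 8 \left(-4 + 5\right) \left(-2\right) = 8 \cdot 1 \left(-2\right) = 8 \left(-2\right) = -16$)
$u = -16$
$G{\left(w,m \right)} = m + m w^{2}$ ($G{\left(w,m \right)} = w^{2} m + m = m w^{2} + m = m + m w^{2}$)
$P{\left(z \right)} = 410 \sqrt{z}$ ($P{\left(z \right)} = 5 \left(1 + 9^{2}\right) \sqrt{z} = 5 \left(1 + 81\right) \sqrt{z} = 5 \cdot 82 \sqrt{z} = 410 \sqrt{z}$)
$- \frac{44067}{-19499} - P{\left(u \right)} = - \frac{44067}{-19499} - 410 \sqrt{-16} = \left(-44067\right) \left(- \frac{1}{19499}\right) - 410 \cdot 4 i = \frac{1191}{527} - 1640 i$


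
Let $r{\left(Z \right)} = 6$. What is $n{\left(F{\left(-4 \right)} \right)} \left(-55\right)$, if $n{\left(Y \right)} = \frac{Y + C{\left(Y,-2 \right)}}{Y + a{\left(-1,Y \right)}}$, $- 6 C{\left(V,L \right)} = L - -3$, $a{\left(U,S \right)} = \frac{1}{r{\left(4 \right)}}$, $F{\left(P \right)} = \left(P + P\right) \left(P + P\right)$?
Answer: $- \frac{383}{7} \approx -54.714$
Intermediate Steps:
$F{\left(P \right)} = 4 P^{2}$ ($F{\left(P \right)} = 2 P 2 P = 4 P^{2}$)
$a{\left(U,S \right)} = \frac{1}{6}$
$C{\left(V,L \right)} = - \frac{1}{2} - \frac{L}{6}$ ($C{\left(V,L \right)} = - \frac{L - -3}{6} = - \frac{L + 3}{6} = - \frac{3 + L}{6} = - \frac{1}{2} - \frac{L}{6}$)
$n{\left(Y \right)} = \frac{- \frac{1}{6} + Y}{\frac{1}{6} + Y}$ ($n{\left(Y \right)} = \frac{Y - \frac{1}{6}}{Y + \frac{1}{6}} = \frac{Y + \left(- \frac{1}{2} + \frac{1}{3}\right)}{\frac{1}{6} + Y} = \frac{Y - \frac{1}{6}}{\frac{1}{6} + Y} = \frac{- \frac{1}{6} + Y}{\frac{1}{6} + Y}$)
$n{\left(F{\left(-4 \right)} \right)} \left(-55\right) = \frac{-1 + 6 \cdot 4 \left(-4\right)^{2}}{1 + 6 \cdot 4 \left(-4\right)^{2}} \left(-55\right) = \frac{-1 + 6 \cdot 4 \cdot 16}{1 + 6 \cdot 4 \cdot 16} \left(-55\right) = \frac{-1 + 6 \cdot 64}{1 + 6 \cdot 64} \left(-55\right) = \frac{-1 + 384}{1 + 384} \left(-55\right) = \frac{1}{385} \cdot 383 \left(-55\right) = \frac{383}{385} \left(-55\right) = - \frac{383}{7}$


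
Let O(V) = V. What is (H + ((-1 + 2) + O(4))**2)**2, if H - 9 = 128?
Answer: 26244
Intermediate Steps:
H = 137 (H = 9 + 128 = 137)
(H + ((-1 + 2) + O(4))**2)**2 = (137 + ((-1 + 2) + 4)**2)**2 = (137 + (1 + 4)**2)**2 = (137 + 5**2)**2 = (137 + 25)**2 = 162**2 = 26244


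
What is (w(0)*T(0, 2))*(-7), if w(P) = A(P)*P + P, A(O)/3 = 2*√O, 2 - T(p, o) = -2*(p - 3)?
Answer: 0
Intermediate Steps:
T(p, o) = -4 + 2*p (T(p, o) = 2 - (-2)*(p - 3) = 2 - (-2)*(-3 + p) = 2 - (6 - 2*p) = 2 + (-6 + 2*p) = -4 + 2*p)
A(O) = 6*√O (A(O) = 3*(2*√O) = 6*√O)
w(P) = P + 6*P^(3/2) (w(P) = (6*√P)*P + P = 6*P^(3/2) + P = P + 6*P^(3/2))
(w(0)*T(0, 2))*(-7) = ((0 + 6*0^(3/2))*(-4 + 2*0))*(-7) = ((0 + 6*0)*(-4 + 0))*(-7) = ((0 + 0)*(-4))*(-7) = (0*(-4))*(-7) = 0*(-7) = 0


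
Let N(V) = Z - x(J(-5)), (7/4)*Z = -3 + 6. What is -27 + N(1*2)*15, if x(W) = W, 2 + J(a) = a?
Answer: 726/7 ≈ 103.71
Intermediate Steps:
J(a) = -2 + a
Z = 12/7 (Z = 4*(-3 + 6)/7 = (4/7)*3 = 12/7 ≈ 1.7143)
N(V) = 61/7 (N(V) = 12/7 - (-2 - 5) = 12/7 - 1*(-7) = 12/7 + 7 = 61/7)
-27 + N(1*2)*15 = -27 + (61/7)*15 = -27 + 915/7 = 726/7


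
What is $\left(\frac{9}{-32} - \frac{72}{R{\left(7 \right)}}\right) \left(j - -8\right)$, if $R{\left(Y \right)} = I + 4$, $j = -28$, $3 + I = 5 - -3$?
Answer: $\frac{1325}{8} \approx 165.63$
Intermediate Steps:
$I = 5$ ($I = -3 + \left(5 - -3\right) = -3 + \left(5 + 3\right) = -3 + 8 = 5$)
$R{\left(Y \right)} = 9$ ($R{\left(Y \right)} = 5 + 4 = 9$)
$\left(\frac{9}{-32} - \frac{72}{R{\left(7 \right)}}\right) \left(j - -8\right) = \left(\frac{9}{-32} - \frac{72}{9}\right) \left(-28 - -8\right) = \left(9 \left(- \frac{1}{32}\right) - 8\right) \left(-28 + 8\right) = \left(- \frac{9}{32} - 8\right) \left(-20\right) = \left(- \frac{265}{32}\right) \left(-20\right) = \frac{1325}{8}$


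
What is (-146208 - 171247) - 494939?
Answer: -812394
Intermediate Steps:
(-146208 - 171247) - 494939 = -317455 - 494939 = -812394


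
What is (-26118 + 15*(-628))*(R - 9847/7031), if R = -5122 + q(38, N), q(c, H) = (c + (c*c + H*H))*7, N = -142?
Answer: -36580278116514/7031 ≈ -5.2027e+9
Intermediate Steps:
q(c, H) = 7*c + 7*H² + 7*c² (q(c, H) = (c + (c² + H²))*7 = (c + (H² + c²))*7 = (c + H² + c²)*7 = 7*c + 7*H² + 7*c²)
R = 146400 (R = -5122 + (7*38 + 7*(-142)² + 7*38²) = -5122 + (266 + 7*20164 + 7*1444) = -5122 + (266 + 141148 + 10108) = -5122 + 151522 = 146400)
(-26118 + 15*(-628))*(R - 9847/7031) = (-26118 + 15*(-628))*(146400 - 9847/7031) = (-26118 - 9420)*(146400 - 9847*1/7031) = -35538*(146400 - 9847/7031) = -35538*1029328553/7031 = -36580278116514/7031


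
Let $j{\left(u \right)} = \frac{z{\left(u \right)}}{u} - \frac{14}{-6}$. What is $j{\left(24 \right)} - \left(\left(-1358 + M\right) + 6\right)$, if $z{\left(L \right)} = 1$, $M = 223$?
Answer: $\frac{9051}{8} \approx 1131.4$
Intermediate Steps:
$j{\left(u \right)} = \frac{7}{3} + \frac{1}{u}$ ($j{\left(u \right)} = 1 \frac{1}{u} - \frac{14}{-6} = \frac{1}{u} - - \frac{7}{3} = \frac{1}{u} + \frac{7}{3} = \frac{7}{3} + \frac{1}{u}$)
$j{\left(24 \right)} - \left(\left(-1358 + M\right) + 6\right) = \left(\frac{7}{3} + \frac{1}{24}\right) - \left(\left(-1358 + 223\right) + 6\right) = \left(\frac{7}{3} + \frac{1}{24}\right) - \left(-1135 + 6\right) = \frac{19}{8} - -1129 = \frac{19}{8} + 1129 = \frac{9051}{8}$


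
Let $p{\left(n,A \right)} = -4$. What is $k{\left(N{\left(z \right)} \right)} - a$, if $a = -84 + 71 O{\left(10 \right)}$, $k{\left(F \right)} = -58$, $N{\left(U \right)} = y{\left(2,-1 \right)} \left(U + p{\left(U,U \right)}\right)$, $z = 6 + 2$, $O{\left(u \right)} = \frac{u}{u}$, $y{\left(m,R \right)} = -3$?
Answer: $-45$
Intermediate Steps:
$O{\left(u \right)} = 1$
$z = 8$
$N{\left(U \right)} = 12 - 3 U$ ($N{\left(U \right)} = - 3 \left(U - 4\right) = - 3 \left(-4 + U\right) = 12 - 3 U$)
$a = -13$ ($a = -84 + 71 \cdot 1 = -84 + 71 = -13$)
$k{\left(N{\left(z \right)} \right)} - a = -58 - -13 = -58 + 13 = -45$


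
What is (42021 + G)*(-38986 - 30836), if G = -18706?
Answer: -1627899930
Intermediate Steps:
(42021 + G)*(-38986 - 30836) = (42021 - 18706)*(-38986 - 30836) = 23315*(-69822) = -1627899930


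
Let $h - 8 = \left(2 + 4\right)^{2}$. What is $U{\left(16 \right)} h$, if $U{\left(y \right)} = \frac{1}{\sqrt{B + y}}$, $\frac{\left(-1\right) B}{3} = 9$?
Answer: $- 4 i \sqrt{11} \approx - 13.266 i$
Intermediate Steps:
$B = -27$ ($B = \left(-3\right) 9 = -27$)
$U{\left(y \right)} = \frac{1}{\sqrt{-27 + y}}$
$h = 44$ ($h = 8 + \left(2 + 4\right)^{2} = 8 + 6^{2} = 8 + 36 = 44$)
$U{\left(16 \right)} h = \frac{1}{\sqrt{-27 + 16}} \cdot 44 = \frac{1}{\sqrt{-11}} \cdot 44 = - \frac{i \sqrt{11}}{11} \cdot 44 = - 4 i \sqrt{11}$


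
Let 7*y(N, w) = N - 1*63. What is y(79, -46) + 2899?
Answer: 20309/7 ≈ 2901.3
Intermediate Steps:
y(N, w) = -9 + N/7 (y(N, w) = (N - 1*63)/7 = (N - 63)/7 = (-63 + N)/7 = -9 + N/7)
y(79, -46) + 2899 = (-9 + (⅐)*79) + 2899 = (-9 + 79/7) + 2899 = 16/7 + 2899 = 20309/7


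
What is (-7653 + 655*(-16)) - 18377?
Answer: -36510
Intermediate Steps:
(-7653 + 655*(-16)) - 18377 = (-7653 - 10480) - 18377 = -18133 - 18377 = -36510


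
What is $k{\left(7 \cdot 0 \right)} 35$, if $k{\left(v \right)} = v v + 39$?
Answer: $1365$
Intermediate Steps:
$k{\left(v \right)} = 39 + v^{2}$ ($k{\left(v \right)} = v^{2} + 39 = 39 + v^{2}$)
$k{\left(7 \cdot 0 \right)} 35 = \left(39 + \left(7 \cdot 0\right)^{2}\right) 35 = \left(39 + 0^{2}\right) 35 = \left(39 + 0\right) 35 = 39 \cdot 35 = 1365$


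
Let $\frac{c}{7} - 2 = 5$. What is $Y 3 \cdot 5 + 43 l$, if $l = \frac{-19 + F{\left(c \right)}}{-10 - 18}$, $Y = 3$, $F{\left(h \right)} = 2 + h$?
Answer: $- \frac{29}{7} \approx -4.1429$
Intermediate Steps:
$c = 49$ ($c = 14 + 7 \cdot 5 = 14 + 35 = 49$)
$l = - \frac{8}{7}$ ($l = \frac{-19 + \left(2 + 49\right)}{-10 - 18} = \frac{-19 + 51}{-28} = 32 \left(- \frac{1}{28}\right) = - \frac{8}{7} \approx -1.1429$)
$Y 3 \cdot 5 + 43 l = 3 \cdot 3 \cdot 5 + 43 \left(- \frac{8}{7}\right) = 9 \cdot 5 - \frac{344}{7} = 45 - \frac{344}{7} = - \frac{29}{7}$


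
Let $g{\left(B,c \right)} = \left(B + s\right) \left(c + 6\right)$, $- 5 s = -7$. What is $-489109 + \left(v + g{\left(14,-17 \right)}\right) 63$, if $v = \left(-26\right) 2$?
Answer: $- \frac{2515286}{5} \approx -5.0306 \cdot 10^{5}$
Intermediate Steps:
$v = -52$
$s = \frac{7}{5}$ ($s = \left(- \frac{1}{5}\right) \left(-7\right) = \frac{7}{5} \approx 1.4$)
$g{\left(B,c \right)} = \left(6 + c\right) \left(\frac{7}{5} + B\right)$ ($g{\left(B,c \right)} = \left(B + \frac{7}{5}\right) \left(c + 6\right) = \left(\frac{7}{5} + B\right) \left(6 + c\right) = \left(6 + c\right) \left(\frac{7}{5} + B\right)$)
$-489109 + \left(v + g{\left(14,-17 \right)}\right) 63 = -489109 + \left(-52 + \left(\frac{42}{5} + 6 \cdot 14 + \frac{7}{5} \left(-17\right) + 14 \left(-17\right)\right)\right) 63 = -489109 + \left(-52 + \left(\frac{42}{5} + 84 - \frac{119}{5} - 238\right)\right) 63 = -489109 + \left(-52 - \frac{847}{5}\right) 63 = -489109 - \frac{69741}{5} = - \frac{2515286}{5}$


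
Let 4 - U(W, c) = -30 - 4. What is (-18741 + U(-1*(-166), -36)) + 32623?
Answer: 13920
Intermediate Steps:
U(W, c) = 38 (U(W, c) = 4 - (-30 - 4) = 4 - 1*(-34) = 4 + 34 = 38)
(-18741 + U(-1*(-166), -36)) + 32623 = (-18741 + 38) + 32623 = -18703 + 32623 = 13920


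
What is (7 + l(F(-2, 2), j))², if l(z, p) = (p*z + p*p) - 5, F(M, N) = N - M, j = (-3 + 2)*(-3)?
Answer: 529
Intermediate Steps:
j = 3 (j = -1*(-3) = 3)
l(z, p) = -5 + p² + p*z (l(z, p) = (p*z + p²) - 5 = (p² + p*z) - 5 = -5 + p² + p*z)
(7 + l(F(-2, 2), j))² = (7 + (-5 + 3² + 3*(2 - 1*(-2))))² = (7 + (-5 + 9 + 3*(2 + 2)))² = (7 + (-5 + 9 + 3*4))² = (7 + (-5 + 9 + 12))² = (7 + 16)² = 23² = 529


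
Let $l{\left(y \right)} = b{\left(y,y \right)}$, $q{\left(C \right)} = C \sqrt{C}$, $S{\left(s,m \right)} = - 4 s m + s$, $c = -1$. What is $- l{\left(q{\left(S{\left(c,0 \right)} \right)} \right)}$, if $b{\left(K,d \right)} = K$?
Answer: $i \approx 1.0 i$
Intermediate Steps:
$S{\left(s,m \right)} = s - 4 m s$ ($S{\left(s,m \right)} = - 4 m s + s = s - 4 m s$)
$q{\left(C \right)} = C^{\frac{3}{2}}$
$l{\left(y \right)} = y$
$- l{\left(q{\left(S{\left(c,0 \right)} \right)} \right)} = - \left(- (1 - 0)\right)^{\frac{3}{2}} = - \left(- (1 + 0)\right)^{\frac{3}{2}} = - \left(\left(-1\right) 1\right)^{\frac{3}{2}} = - \left(-1\right)^{\frac{3}{2}} = - \left(-1\right) i = i$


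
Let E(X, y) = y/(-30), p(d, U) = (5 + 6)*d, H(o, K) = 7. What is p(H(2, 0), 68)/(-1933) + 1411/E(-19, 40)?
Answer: -8182697/7732 ≈ -1058.3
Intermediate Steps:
p(d, U) = 11*d
E(X, y) = -y/30 (E(X, y) = y*(-1/30) = -y/30)
p(H(2, 0), 68)/(-1933) + 1411/E(-19, 40) = (11*7)/(-1933) + 1411/((-1/30*40)) = 77*(-1/1933) + 1411/(-4/3) = -77/1933 + 1411*(-¾) = -77/1933 - 4233/4 = -8182697/7732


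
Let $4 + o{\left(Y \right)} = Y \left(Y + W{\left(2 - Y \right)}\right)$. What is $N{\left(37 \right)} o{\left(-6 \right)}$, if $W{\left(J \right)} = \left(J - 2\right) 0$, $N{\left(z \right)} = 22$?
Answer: $704$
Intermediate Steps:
$W{\left(J \right)} = 0$ ($W{\left(J \right)} = \left(-2 + J\right) 0 = 0$)
$o{\left(Y \right)} = -4 + Y^{2}$ ($o{\left(Y \right)} = -4 + Y \left(Y + 0\right) = -4 + Y Y = -4 + Y^{2}$)
$N{\left(37 \right)} o{\left(-6 \right)} = 22 \left(-4 + \left(-6\right)^{2}\right) = 22 \left(-4 + 36\right) = 22 \cdot 32 = 704$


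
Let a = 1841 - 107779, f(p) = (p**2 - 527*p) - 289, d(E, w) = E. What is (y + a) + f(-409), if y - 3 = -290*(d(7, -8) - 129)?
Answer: 311980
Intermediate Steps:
f(p) = -289 + p**2 - 527*p
y = 35383 (y = 3 - 290*(7 - 129) = 3 - 290*(-122) = 3 + 35380 = 35383)
a = -105938
(y + a) + f(-409) = (35383 - 105938) + (-289 + (-409)**2 - 527*(-409)) = -70555 + (-289 + 167281 + 215543) = -70555 + 382535 = 311980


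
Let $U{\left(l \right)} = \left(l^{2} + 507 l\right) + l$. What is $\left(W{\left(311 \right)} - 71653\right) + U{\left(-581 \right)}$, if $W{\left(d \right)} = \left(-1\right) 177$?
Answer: $-29417$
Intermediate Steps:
$U{\left(l \right)} = l^{2} + 508 l$
$W{\left(d \right)} = -177$
$\left(W{\left(311 \right)} - 71653\right) + U{\left(-581 \right)} = \left(-177 - 71653\right) - 581 \left(508 - 581\right) = -71830 - -42413 = -71830 + 42413 = -29417$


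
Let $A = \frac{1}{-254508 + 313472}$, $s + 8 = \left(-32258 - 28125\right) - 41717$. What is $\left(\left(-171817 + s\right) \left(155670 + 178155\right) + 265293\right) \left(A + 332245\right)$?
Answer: $- \frac{447852154824361591398}{14741} \approx -3.0381 \cdot 10^{16}$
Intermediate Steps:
$s = -102108$ ($s = -8 - 102100 = -102108$)
$A = \frac{1}{58964} \approx 1.696 \cdot 10^{-5}$
$\left(\left(-171817 + s\right) \left(155670 + 178155\right) + 265293\right) \left(A + 332245\right) = \left(\left(-171817 - 102108\right) \left(155670 + 178155\right) + 265293\right) \left(\frac{1}{58964} + 332245\right) = \left(\left(-273925\right) 333825 + 265293\right) \frac{19590494181}{58964} = \left(-91443013125 + 265293\right) \frac{19590494181}{58964} = \left(-91442747832\right) \frac{19590494181}{58964} = - \frac{447852154824361591398}{14741}$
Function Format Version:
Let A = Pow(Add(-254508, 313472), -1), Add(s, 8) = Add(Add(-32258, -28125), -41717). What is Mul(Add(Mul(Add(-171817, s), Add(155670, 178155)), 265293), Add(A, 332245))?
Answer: Rational(-447852154824361591398, 14741) ≈ -3.0381e+16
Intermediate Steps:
s = -102108 (s = Add(-8, Add(Add(-32258, -28125), -41717)) = Add(-8, Add(-60383, -41717)) = Add(-8, -102100) = -102108)
A = Rational(1, 58964) (A = Pow(58964, -1) = Rational(1, 58964) ≈ 1.6960e-5)
Mul(Add(Mul(Add(-171817, s), Add(155670, 178155)), 265293), Add(A, 332245)) = Mul(Add(Mul(Add(-171817, -102108), Add(155670, 178155)), 265293), Add(Rational(1, 58964), 332245)) = Mul(Add(Mul(-273925, 333825), 265293), Rational(19590494181, 58964)) = Mul(Add(-91443013125, 265293), Rational(19590494181, 58964)) = Mul(-91442747832, Rational(19590494181, 58964)) = Rational(-447852154824361591398, 14741)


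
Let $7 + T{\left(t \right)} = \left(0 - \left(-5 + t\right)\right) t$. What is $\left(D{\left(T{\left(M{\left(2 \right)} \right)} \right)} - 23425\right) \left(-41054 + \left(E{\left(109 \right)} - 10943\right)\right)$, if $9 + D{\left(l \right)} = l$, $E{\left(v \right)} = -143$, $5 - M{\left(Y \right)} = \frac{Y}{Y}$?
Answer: $1222005180$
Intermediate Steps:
$M{\left(Y \right)} = 4$ ($M{\left(Y \right)} = 5 - \frac{Y}{Y} = 5 - 1 = 4$)
$T{\left(t \right)} = -7 + t \left(5 - t\right)$ ($T{\left(t \right)} = -7 + \left(0 - \left(-5 + t\right)\right) t = -7 + \left(5 - t\right) t = -7 + t \left(5 - t\right)$)
$D{\left(l \right)} = -9 + l$
$\left(D{\left(T{\left(M{\left(2 \right)} \right)} \right)} - 23425\right) \left(-41054 + \left(E{\left(109 \right)} - 10943\right)\right) = \left(\left(-9 - 3\right) - 23425\right) \left(-41054 - 11086\right) = \left(\left(-9 - 3\right) - 23425\right) \left(-52140\right) = \left(-12 - 23425\right) \left(-52140\right) = \left(-23437\right) \left(-52140\right) = 1222005180$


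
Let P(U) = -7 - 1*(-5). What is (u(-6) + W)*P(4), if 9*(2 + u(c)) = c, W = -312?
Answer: 1888/3 ≈ 629.33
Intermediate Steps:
u(c) = -2 + c/9
P(U) = -2 (P(U) = -7 + 5 = -2)
(u(-6) + W)*P(4) = ((-2 + (⅑)*(-6)) - 312)*(-2) = ((-2 - ⅔) - 312)*(-2) = (-8/3 - 312)*(-2) = -944/3*(-2) = 1888/3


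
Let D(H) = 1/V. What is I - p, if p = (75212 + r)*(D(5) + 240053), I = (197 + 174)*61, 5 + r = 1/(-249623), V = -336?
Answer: -94638695662298797/5242083 ≈ -1.8054e+10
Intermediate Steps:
r = -1248116/249623 (r = -5 + 1/(-249623) = -5 - 1/249623 = -1248116/249623 ≈ -5.0000)
D(H) = -1/336 (D(H) = 1/(-336) = -1/336)
I = 22631 (I = 371*61 = 22631)
p = 94638814295879170/5242083 (p = (75212 - 1248116/249623)*(-1/336 + 240053) = (18773396960/249623)*(80657807/336) = 94638814295879170/5242083 ≈ 1.8054e+10)
I - p = 22631 - 1*94638814295879170/5242083 = 22631 - 94638814295879170/5242083 = -94638695662298797/5242083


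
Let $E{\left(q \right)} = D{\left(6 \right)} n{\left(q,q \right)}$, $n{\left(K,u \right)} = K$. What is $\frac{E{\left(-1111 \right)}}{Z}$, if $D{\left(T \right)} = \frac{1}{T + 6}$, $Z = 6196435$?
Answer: $- \frac{1111}{74357220} \approx -1.4941 \cdot 10^{-5}$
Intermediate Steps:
$D{\left(T \right)} = \frac{1}{6 + T}$
$E{\left(q \right)} = \frac{q}{12}$ ($E{\left(q \right)} = \frac{q}{6 + 6} = \frac{q}{12}$)
$\frac{E{\left(-1111 \right)}}{Z} = \frac{\frac{1}{12} \left(-1111\right)}{6196435} = \left(- \frac{1111}{12}\right) \frac{1}{6196435} = - \frac{1111}{74357220}$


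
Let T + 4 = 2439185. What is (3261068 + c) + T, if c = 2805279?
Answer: 8505528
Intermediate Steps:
T = 2439181 (T = -4 + 2439185 = 2439181)
(3261068 + c) + T = (3261068 + 2805279) + 2439181 = 6066347 + 2439181 = 8505528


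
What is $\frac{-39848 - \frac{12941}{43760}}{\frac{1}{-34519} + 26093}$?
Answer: $- \frac{60192900491499}{39414818680160} \approx -1.5272$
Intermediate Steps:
$\frac{-39848 - \frac{12941}{43760}}{\frac{1}{-34519} + 26093} = \frac{-39848 - \frac{12941}{43760}}{- \frac{1}{34519} + 26093} = \frac{-39848 - \frac{12941}{43760}}{\frac{900704266}{34519}} = \left(- \frac{1743761421}{43760}\right) \frac{34519}{900704266} = - \frac{60192900491499}{39414818680160}$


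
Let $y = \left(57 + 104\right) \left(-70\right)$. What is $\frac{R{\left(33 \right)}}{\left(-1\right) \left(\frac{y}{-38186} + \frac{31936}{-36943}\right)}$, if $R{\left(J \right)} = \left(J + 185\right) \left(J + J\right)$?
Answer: $\frac{3382871544404}{133860081} \approx 25272.0$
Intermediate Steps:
$y = -11270$ ($y = 161 \left(-70\right) = -11270$)
$R{\left(J \right)} = 2 J \left(185 + J\right)$ ($R{\left(J \right)} = \left(185 + J\right) 2 J = 2 J \left(185 + J\right)$)
$\frac{R{\left(33 \right)}}{\left(-1\right) \left(\frac{y}{-38186} + \frac{31936}{-36943}\right)} = \frac{2 \cdot 33 \left(185 + 33\right)}{\left(-1\right) \left(- \frac{11270}{-38186} + \frac{31936}{-36943}\right)} = \frac{2 \cdot 33 \cdot 218}{\left(-1\right) \left(\left(-11270\right) \left(- \frac{1}{38186}\right) + 31936 \left(- \frac{1}{36943}\right)\right)} = \frac{14388}{\left(-1\right) \left(\frac{5635}{19093} - \frac{31936}{36943}\right)} = \frac{14388}{\left(-1\right) \left(- \frac{401580243}{705352699}\right)} = \frac{14388}{\frac{401580243}{705352699}} = 14388 \cdot \frac{705352699}{401580243} = \frac{3382871544404}{133860081}$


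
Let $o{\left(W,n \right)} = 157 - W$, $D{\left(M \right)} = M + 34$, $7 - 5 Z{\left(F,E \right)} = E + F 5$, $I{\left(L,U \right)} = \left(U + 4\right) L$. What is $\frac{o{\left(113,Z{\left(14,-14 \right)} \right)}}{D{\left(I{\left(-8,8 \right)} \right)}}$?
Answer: $- \frac{22}{31} \approx -0.70968$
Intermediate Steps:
$I{\left(L,U \right)} = L \left(4 + U\right)$ ($I{\left(L,U \right)} = \left(4 + U\right) L = L \left(4 + U\right)$)
$Z{\left(F,E \right)} = \frac{7}{5} - F - \frac{E}{5}$ ($Z{\left(F,E \right)} = \frac{7}{5} - \frac{E + F 5}{5} = \frac{7}{5} - \frac{E + 5 F}{5} = \frac{7}{5} - \left(F + \frac{E}{5}\right) = \frac{7}{5} - F - \frac{E}{5}$)
$D{\left(M \right)} = 34 + M$
$\frac{o{\left(113,Z{\left(14,-14 \right)} \right)}}{D{\left(I{\left(-8,8 \right)} \right)}} = \frac{157 - 113}{34 - 8 \left(4 + 8\right)} = \frac{157 - 113}{34 - 96} = \frac{44}{34 - 96} = \frac{44}{-62} = 44 \left(- \frac{1}{62}\right) = - \frac{22}{31}$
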